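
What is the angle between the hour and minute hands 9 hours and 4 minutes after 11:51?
First find the time 9 hours and 4 minutes after 11:51.
Total minutes: 11 x 60 + 51 + 9 x 60 + 4 = 1255.
1255 mod 720 = 535 minutes = 8:55.
Now compute the angle at 8:55:
Hour hand: 8 x 30 + 55 x 0.5 = 267.5 degrees
Minute hand: 55 x 6 = 330 degrees
Difference: |267.5 - 330| = 62.5 degrees
The angle is 62.5 degrees

Final answer: 62.5 degrees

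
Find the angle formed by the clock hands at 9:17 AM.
Hour hand position: 9 x 30 + 17 x 0.5 = 278.5 degrees
Minute hand position: 17 x 6 = 102 degrees
Difference: |278.5 - 102| = 176.5 degrees
The angle between the hands is 176.5 degrees

Final answer: 176.5 degrees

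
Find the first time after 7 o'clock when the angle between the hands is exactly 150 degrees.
At t minutes past 7:00, the hour hand is at 30 x 7 + 0.5t degrees and the minute hand is at 6t degrees.
The smaller angle between them is 150 degrees when |30H - 5.5t| = 150 or |30H - 5.5t| = 210.
With H = 7, solve 30 x 7 - 5.5t = +/- target for each target:
  t = (30 x 7 - 150) / 5.5 = 10.91
  t = (30 x 7 + 150) / 5.5 = 65.45 (outside (0, 60))
  t = (30 x 7 - 210) / 5.5 = 0 (outside (0, 60))
  t = (30 x 7 + 210) / 5.5 = 76.36 (outside (0, 60))
Valid solutions in (0, 60): {10.91} minutes.
The first occurrence is t = 10.91 minutes.
The hands form a 150-degree angle at 10.91 minutes past 7:00.

Final answer: 10.91 minutes past 7:00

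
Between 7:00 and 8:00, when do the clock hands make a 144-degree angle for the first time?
At t minutes past 7:00, the hour hand is at 30 x 7 + 0.5t degrees and the minute hand is at 6t degrees.
The smaller angle between them is 144 degrees when |30H - 5.5t| = 144 or |30H - 5.5t| = 216.
With H = 7, solve 30 x 7 - 5.5t = +/- target for each target:
  t = (30 x 7 - 144) / 5.5 = 12
  t = (30 x 7 + 144) / 5.5 = 64.36 (outside (0, 60))
  t = (30 x 7 - 216) / 5.5 = -1.09 (outside (0, 60))
  t = (30 x 7 + 216) / 5.5 = 77.45 (outside (0, 60))
Valid solutions in (0, 60): {12} minutes.
The first occurrence is t = 12 minutes.
The hands form a 144-degree angle at 12 minutes past 7:00.

Final answer: 12 minutes past 7:00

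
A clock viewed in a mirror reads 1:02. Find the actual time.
Reflection across the vertical (12-6) axis maps a hand at angle A degrees to (360 - A) degrees, which sends a reading of T minutes past 12:00 to (720 - T) minutes past 12:00.
Mirror reads 1:02 = 62 minutes past 12:00.
Actual time: (720 - 62) mod 720 = 658 minutes = 10:58.

Final answer: 10:58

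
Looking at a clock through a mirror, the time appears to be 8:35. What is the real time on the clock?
Reflection across the vertical (12-6) axis maps a hand at angle A degrees to (360 - A) degrees, which sends a reading of T minutes past 12:00 to (720 - T) minutes past 12:00.
Mirror reads 8:35 = 515 minutes past 12:00.
Actual time: (720 - 515) mod 720 = 205 minutes = 3:25.

Final answer: 3:25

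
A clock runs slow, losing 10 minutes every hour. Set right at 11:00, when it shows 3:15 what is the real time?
For every 60 true minutes, the faulty clock advances 50 minutes, so 1 faulty-clock minute corresponds to 60/50 true minutes.
From 11:00 to 3:15 on the faulty dial is 255 minutes.
True elapsed: 255 x 60/50 = 306 minutes = 5 hours and 6 minutes.
True time: 11:00 + 5 hours and 6 minutes = 4:06.

Final answer: 4:06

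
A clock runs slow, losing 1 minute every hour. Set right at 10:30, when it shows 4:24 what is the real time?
For every 60 true minutes, the faulty clock advances 59 minutes, so 1 faulty-clock minute corresponds to 60/59 true minutes.
From 10:30 to 4:24 on the faulty dial is 354 minutes.
True elapsed: 354 x 60/59 = 360 minutes = 6 hours.
True time: 10:30 + 6 hours = 4:30.

Final answer: 4:30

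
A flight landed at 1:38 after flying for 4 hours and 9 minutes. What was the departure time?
Starting time: 1:38 = 98 total minutes past 12:00
Subtracting: 4 hours and 9 minutes = 249 minutes
98 - 249 = -151 (negative, add 12 hours = 720) = 569 minutes
= 9 hours and 29 minutes past 12:00 = 9:29

Final answer: 9:29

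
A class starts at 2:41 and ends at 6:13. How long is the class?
From 2:41 to 6:13:
(6 x 60 + 13) - (2 x 60 + 41) = 373 - 161 = 212 minutes
= 3 hours and 32 minutes

Final answer: 3 hours and 32 minutes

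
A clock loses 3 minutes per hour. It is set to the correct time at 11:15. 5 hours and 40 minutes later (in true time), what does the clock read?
For every 60 true minutes, the faulty clock advances 60 - 3 = 57 minutes.
True elapsed: 5 hours and 40 minutes = 340 minutes.
Faulty clock advances: 340 x 57/60 = 323 minutes (drift: 17 minutes behind).
Shown time: 11:15 + 323 minutes = 4:38.

Final answer: 4:38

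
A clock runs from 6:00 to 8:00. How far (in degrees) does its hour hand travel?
The hour hand moves 0.5 degrees per minute.
Time elapsed: 8:00 - 6:00 = 120 minutes
Angular displacement: 120 x 0.5 = 60 degrees

Final answer: 60 degrees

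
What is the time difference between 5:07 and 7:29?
From 5:07 to 7:29:
(7 x 60 + 29) - (5 x 60 + 7) = 449 - 307 = 142 minutes
= 2 hours and 22 minutes

Final answer: 2 hours and 22 minutes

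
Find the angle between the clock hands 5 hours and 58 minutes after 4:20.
First find the time 5 hours and 58 minutes after 4:20.
Total minutes: 4 x 60 + 20 + 5 x 60 + 58 = 618.
618 mod 720 = 618 minutes = 10:18.
Now compute the angle at 10:18:
Hour hand: 10 x 30 + 18 x 0.5 = 309 degrees
Minute hand: 18 x 6 = 108 degrees
Difference: |309 - 108| = 201 degrees
Smaller angle: 360 - 201 = 159 degrees

Final answer: 159 degrees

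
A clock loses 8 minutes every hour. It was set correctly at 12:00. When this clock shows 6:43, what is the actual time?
For every 60 true minutes, the faulty clock advances 52 minutes, so 1 faulty-clock minute corresponds to 60/52 true minutes.
From 12:00 to 6:43 on the faulty dial is 403 minutes.
True elapsed: 403 x 60/52 = 465 minutes = 7 hours and 45 minutes.
True time: 12:00 + 7 hours and 45 minutes = 7:45.

Final answer: 7:45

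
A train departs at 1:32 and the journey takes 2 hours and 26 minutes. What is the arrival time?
Starting time: 1:32
Adding 26 minutes to 32 minutes: 32 + 26 = 58 minutes
Adding 2 hours: 1 + 2 = 3
Final time: 3:58

Final answer: 3:58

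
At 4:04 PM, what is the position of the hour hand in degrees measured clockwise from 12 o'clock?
The hour hand moves 30 degrees per hour and 0.5 degrees per minute.
At 4:04: (4) x 30 + 4 x 0.5 = 120 + 2 = 122 degrees

Final answer: 122 degrees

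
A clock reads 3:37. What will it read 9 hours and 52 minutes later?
Starting time: 3:37
Adding 52 minutes to 37 minutes: 37 + 52 = 89 minutes = 1 hour and 29 minutes
Adding 9 hours: 3 + 9 + 1 (carry) = 13 - 12 = 1
Final time: 1:29

Final answer: 1:29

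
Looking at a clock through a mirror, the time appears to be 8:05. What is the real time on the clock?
Reflection across the vertical (12-6) axis maps a hand at angle A degrees to (360 - A) degrees, which sends a reading of T minutes past 12:00 to (720 - T) minutes past 12:00.
Mirror reads 8:05 = 485 minutes past 12:00.
Actual time: (720 - 485) mod 720 = 235 minutes = 3:55.

Final answer: 3:55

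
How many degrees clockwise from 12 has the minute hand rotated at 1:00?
The minute hand moves 6 degrees per minute.
At 1:00: 0 x 6 = 0 degrees

Final answer: 0 degrees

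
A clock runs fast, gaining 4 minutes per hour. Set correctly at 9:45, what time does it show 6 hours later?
For every 60 true minutes, the faulty clock advances 60 + 4 = 64 minutes.
True elapsed: 6 hours = 360 minutes.
Faulty clock advances: 360 x 64/60 = 384 minutes (drift: 24 minutes ahead).
Shown time: 9:45 + 384 minutes = 4:09.

Final answer: 4:09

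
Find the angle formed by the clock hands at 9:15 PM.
Hour hand position: 9 x 30 + 15 x 0.5 = 277.5 degrees
Minute hand position: 15 x 6 = 90 degrees
Difference: |277.5 - 90| = 187.5 degrees
Since 187.5 > 180, the smaller angle is 360 - 187.5 = 172.5 degrees

Final answer: 172.5 degrees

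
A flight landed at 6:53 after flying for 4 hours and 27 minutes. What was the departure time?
Starting time: 6:53 = 413 total minutes past 12:00
Subtracting: 4 hours and 27 minutes = 267 minutes
413 - 267 = 146 minutes
= 2 hours and 26 minutes past 12:00 = 2:26

Final answer: 2:26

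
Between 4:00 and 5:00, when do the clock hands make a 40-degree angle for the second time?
At t minutes past 4:00, the hour hand is at 30 x 4 + 0.5t degrees and the minute hand is at 6t degrees.
The smaller angle between them is 40 degrees when |30H - 5.5t| = 40 or |30H - 5.5t| = 320.
With H = 4, solve 30 x 4 - 5.5t = +/- target for each target:
  t = (30 x 4 - 40) / 5.5 = 14.55
  t = (30 x 4 + 40) / 5.5 = 29.09
  t = (30 x 4 - 320) / 5.5 = -36.36 (outside (0, 60))
  t = (30 x 4 + 320) / 5.5 = 80 (outside (0, 60))
Valid solutions in (0, 60): {14.55, 29.09} minutes.
The second occurrence is t = 29.09 minutes.
The hands form a 40-degree angle at 29.09 minutes past 4:00.

Final answer: 29.09 minutes past 4:00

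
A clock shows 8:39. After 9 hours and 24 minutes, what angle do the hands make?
First find the time 9 hours and 24 minutes after 8:39.
Total minutes: 8 x 60 + 39 + 9 x 60 + 24 = 1083.
1083 mod 720 = 363 minutes = 6:03.
Now compute the angle at 6:03:
Hour hand: 6 x 30 + 3 x 0.5 = 181.5 degrees
Minute hand: 3 x 6 = 18 degrees
Difference: |181.5 - 18| = 163.5 degrees
The angle is 163.5 degrees

Final answer: 163.5 degrees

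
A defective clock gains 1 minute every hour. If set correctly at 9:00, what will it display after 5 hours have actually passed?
For every 60 true minutes, the faulty clock advances 60 + 1 = 61 minutes.
True elapsed: 5 hours = 300 minutes.
Faulty clock advances: 300 x 61/60 = 305 minutes (drift: 5 minutes ahead).
Shown time: 9:00 + 305 minutes = 2:05.

Final answer: 2:05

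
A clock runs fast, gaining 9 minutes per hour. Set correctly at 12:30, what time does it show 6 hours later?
For every 60 true minutes, the faulty clock advances 60 + 9 = 69 minutes.
True elapsed: 6 hours = 360 minutes.
Faulty clock advances: 360 x 69/60 = 414 minutes (drift: 54 minutes ahead).
Shown time: 12:30 + 414 minutes = 7:24.

Final answer: 7:24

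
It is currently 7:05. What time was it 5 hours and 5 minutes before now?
Starting time: 7:05 = 425 total minutes past 12:00
Subtracting: 5 hours and 5 minutes = 305 minutes
425 - 305 = 120 minutes
= 2 hours past 12:00 = 2:00

Final answer: 2:00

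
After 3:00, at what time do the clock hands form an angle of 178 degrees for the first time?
At t minutes past 3:00, the hour hand is at 30 x 3 + 0.5t degrees and the minute hand is at 6t degrees.
The smaller angle between them is 178 degrees when |30H - 5.5t| = 178 or |30H - 5.5t| = 182.
With H = 3, solve 30 x 3 - 5.5t = +/- target for each target:
  t = (30 x 3 - 178) / 5.5 = -16 (outside (0, 60))
  t = (30 x 3 + 178) / 5.5 = 48.73
  t = (30 x 3 - 182) / 5.5 = -16.73 (outside (0, 60))
  t = (30 x 3 + 182) / 5.5 = 49.45
Valid solutions in (0, 60): {48.73, 49.45} minutes.
The first occurrence is t = 48.73 minutes.
The hands form a 178-degree angle at 48.73 minutes past 3:00.

Final answer: 48.73 minutes past 3:00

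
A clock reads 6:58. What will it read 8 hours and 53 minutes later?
Starting time: 6:58
Adding 53 minutes to 58 minutes: 58 + 53 = 111 minutes = 1 hour and 51 minutes
Adding 8 hours: 6 + 8 + 1 (carry) = 15 - 12 = 3
Final time: 3:51

Final answer: 3:51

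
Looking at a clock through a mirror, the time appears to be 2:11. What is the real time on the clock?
Reflection across the vertical (12-6) axis maps a hand at angle A degrees to (360 - A) degrees, which sends a reading of T minutes past 12:00 to (720 - T) minutes past 12:00.
Mirror reads 2:11 = 131 minutes past 12:00.
Actual time: (720 - 131) mod 720 = 589 minutes = 9:49.

Final answer: 9:49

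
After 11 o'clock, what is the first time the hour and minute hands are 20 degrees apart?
At t minutes past 11:00, the hour hand is at 30 x 11 + 0.5t degrees and the minute hand is at 6t degrees.
The smaller angle between them is 20 degrees when |30H - 5.5t| = 20 or |30H - 5.5t| = 340.
With H = 11, solve 30 x 11 - 5.5t = +/- target for each target:
  t = (30 x 11 - 20) / 5.5 = 56.36
  t = (30 x 11 + 20) / 5.5 = 63.64 (outside (0, 60))
  t = (30 x 11 - 340) / 5.5 = -1.82 (outside (0, 60))
  t = (30 x 11 + 340) / 5.5 = 121.82 (outside (0, 60))
Valid solutions in (0, 60): {56.36} minutes.
The first occurrence is t = 56.36 minutes.
The hands form a 20-degree angle at 56.36 minutes past 11:00.

Final answer: 56.36 minutes past 11:00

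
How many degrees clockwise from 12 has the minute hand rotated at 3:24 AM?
The minute hand moves 6 degrees per minute.
At 3:24: 24 x 6 = 144 degrees

Final answer: 144 degrees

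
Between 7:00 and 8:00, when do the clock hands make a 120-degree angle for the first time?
At t minutes past 7:00, the hour hand is at 30 x 7 + 0.5t degrees and the minute hand is at 6t degrees.
The smaller angle between them is 120 degrees when |30H - 5.5t| = 120 or |30H - 5.5t| = 240.
With H = 7, solve 30 x 7 - 5.5t = +/- target for each target:
  t = (30 x 7 - 120) / 5.5 = 16.36
  t = (30 x 7 + 120) / 5.5 = 60 (outside (0, 60))
  t = (30 x 7 - 240) / 5.5 = -5.45 (outside (0, 60))
  t = (30 x 7 + 240) / 5.5 = 81.82 (outside (0, 60))
Valid solutions in (0, 60): {16.36} minutes.
The first occurrence is t = 16.36 minutes.
The hands form a 120-degree angle at 16.36 minutes past 7:00.

Final answer: 16.36 minutes past 7:00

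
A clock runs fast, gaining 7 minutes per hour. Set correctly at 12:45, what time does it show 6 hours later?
For every 60 true minutes, the faulty clock advances 60 + 7 = 67 minutes.
True elapsed: 6 hours = 360 minutes.
Faulty clock advances: 360 x 67/60 = 402 minutes (drift: 42 minutes ahead).
Shown time: 12:45 + 402 minutes = 7:27.

Final answer: 7:27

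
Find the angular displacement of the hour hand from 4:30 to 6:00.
The hour hand moves 0.5 degrees per minute.
Time elapsed: 6:00 - 4:30 = 90 minutes
Angular displacement: 90 x 0.5 = 45 degrees

Final answer: 45 degrees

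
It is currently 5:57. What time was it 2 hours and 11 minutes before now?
Starting time: 5:57 = 357 total minutes past 12:00
Subtracting: 2 hours and 11 minutes = 131 minutes
357 - 131 = 226 minutes
= 3 hours and 46 minutes past 12:00 = 3:46

Final answer: 3:46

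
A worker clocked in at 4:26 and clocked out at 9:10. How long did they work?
From 4:26 to 9:10:
(9 x 60 + 10) - (4 x 60 + 26) = 550 - 266 = 284 minutes
= 4 hours and 44 minutes

Final answer: 4 hours and 44 minutes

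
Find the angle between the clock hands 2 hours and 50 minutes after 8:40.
First find the time 2 hours and 50 minutes after 8:40.
Total minutes: 8 x 60 + 40 + 2 x 60 + 50 = 690.
690 mod 720 = 690 minutes = 11:30.
Now compute the angle at 11:30:
Hour hand: 11 x 30 + 30 x 0.5 = 345 degrees
Minute hand: 30 x 6 = 180 degrees
Difference: |345 - 180| = 165 degrees
The angle is 165 degrees

Final answer: 165 degrees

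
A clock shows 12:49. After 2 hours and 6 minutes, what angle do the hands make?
First find the time 2 hours and 6 minutes after 12:49.
Total minutes: 12 x 60 + 49 + 2 x 60 + 6 = 895.
895 mod 720 = 175 minutes = 2:55.
Now compute the angle at 2:55:
Hour hand: 2 x 30 + 55 x 0.5 = 87.5 degrees
Minute hand: 55 x 6 = 330 degrees
Difference: |87.5 - 330| = 242.5 degrees
Smaller angle: 360 - 242.5 = 117.5 degrees

Final answer: 117.5 degrees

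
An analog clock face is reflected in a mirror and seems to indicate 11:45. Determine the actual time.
Reflection across the vertical (12-6) axis maps a hand at angle A degrees to (360 - A) degrees, which sends a reading of T minutes past 12:00 to (720 - T) minutes past 12:00.
Mirror reads 11:45 = 705 minutes past 12:00.
Actual time: (720 - 705) mod 720 = 15 minutes = 12:15.

Final answer: 12:15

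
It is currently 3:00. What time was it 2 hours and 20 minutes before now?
Starting time: 3:00 = 180 total minutes past 12:00
Subtracting: 2 hours and 20 minutes = 140 minutes
180 - 140 = 40 minutes
= 40 minutes past 12:00 = 12:40

Final answer: 12:40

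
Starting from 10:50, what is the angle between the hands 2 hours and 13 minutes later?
First find the time 2 hours and 13 minutes after 10:50.
Total minutes: 10 x 60 + 50 + 2 x 60 + 13 = 783.
783 mod 720 = 63 minutes = 1:03.
Now compute the angle at 1:03:
Hour hand: 1 x 30 + 3 x 0.5 = 31.5 degrees
Minute hand: 3 x 6 = 18 degrees
Difference: |31.5 - 18| = 13.5 degrees
The angle is 13.5 degrees

Final answer: 13.5 degrees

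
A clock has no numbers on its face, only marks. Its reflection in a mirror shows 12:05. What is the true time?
Reflection across the vertical (12-6) axis maps a hand at angle A degrees to (360 - A) degrees, which sends a reading of T minutes past 12:00 to (720 - T) minutes past 12:00.
Mirror reads 12:05 = 5 minutes past 12:00.
Actual time: (720 - 5) mod 720 = 715 minutes = 11:55.

Final answer: 11:55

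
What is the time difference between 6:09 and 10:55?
From 6:09 to 10:55:
(10 x 60 + 55) - (6 x 60 + 9) = 655 - 369 = 286 minutes
= 4 hours and 46 minutes

Final answer: 4 hours and 46 minutes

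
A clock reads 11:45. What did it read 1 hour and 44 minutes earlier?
Starting time: 11:45 = 705 total minutes past 12:00
Subtracting: 1 hour and 44 minutes = 104 minutes
705 - 104 = 601 minutes
= 10 hours and 1 minute past 12:00 = 10:01

Final answer: 10:01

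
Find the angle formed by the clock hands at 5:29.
Hour hand position: 5 x 30 + 29 x 0.5 = 164.5 degrees
Minute hand position: 29 x 6 = 174 degrees
Difference: |164.5 - 174| = 9.5 degrees
The angle between the hands is 9.5 degrees

Final answer: 9.5 degrees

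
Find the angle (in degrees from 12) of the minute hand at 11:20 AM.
The minute hand moves 6 degrees per minute.
At 11:20: 20 x 6 = 120 degrees

Final answer: 120 degrees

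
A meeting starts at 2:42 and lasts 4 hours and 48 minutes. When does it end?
Starting time: 2:42
Adding 48 minutes to 42 minutes: 42 + 48 = 90 minutes = 1 hour and 30 minutes
Adding 4 hours: 2 + 4 + 1 (carry) = 7
Final time: 7:30

Final answer: 7:30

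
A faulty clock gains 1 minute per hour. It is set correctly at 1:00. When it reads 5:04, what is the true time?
For every 60 true minutes, the faulty clock advances 61 minutes, so 1 faulty-clock minute corresponds to 60/61 true minutes.
From 1:00 to 5:04 on the faulty dial is 244 minutes.
True elapsed: 244 x 60/61 = 240 minutes = 4 hours.
True time: 1:00 + 4 hours = 5:00.

Final answer: 5:00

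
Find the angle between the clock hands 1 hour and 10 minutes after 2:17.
First find the time 1 hour and 10 minutes after 2:17.
Total minutes: 2 x 60 + 17 + 1 x 60 + 10 = 207.
207 mod 720 = 207 minutes = 3:27.
Now compute the angle at 3:27:
Hour hand: 3 x 30 + 27 x 0.5 = 103.5 degrees
Minute hand: 27 x 6 = 162 degrees
Difference: |103.5 - 162| = 58.5 degrees
The angle is 58.5 degrees

Final answer: 58.5 degrees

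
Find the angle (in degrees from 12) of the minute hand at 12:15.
The minute hand moves 6 degrees per minute.
At 12:15: 15 x 6 = 90 degrees

Final answer: 90 degrees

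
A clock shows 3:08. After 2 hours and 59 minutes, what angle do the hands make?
First find the time 2 hours and 59 minutes after 3:08.
Total minutes: 3 x 60 + 8 + 2 x 60 + 59 = 367.
367 mod 720 = 367 minutes = 6:07.
Now compute the angle at 6:07:
Hour hand: 6 x 30 + 7 x 0.5 = 183.5 degrees
Minute hand: 7 x 6 = 42 degrees
Difference: |183.5 - 42| = 141.5 degrees
The angle is 141.5 degrees

Final answer: 141.5 degrees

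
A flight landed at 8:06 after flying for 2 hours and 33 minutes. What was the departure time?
Starting time: 8:06 = 486 total minutes past 12:00
Subtracting: 2 hours and 33 minutes = 153 minutes
486 - 153 = 333 minutes
= 5 hours and 33 minutes past 12:00 = 5:33

Final answer: 5:33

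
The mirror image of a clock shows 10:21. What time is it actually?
Reflection across the vertical (12-6) axis maps a hand at angle A degrees to (360 - A) degrees, which sends a reading of T minutes past 12:00 to (720 - T) minutes past 12:00.
Mirror reads 10:21 = 621 minutes past 12:00.
Actual time: (720 - 621) mod 720 = 99 minutes = 1:39.

Final answer: 1:39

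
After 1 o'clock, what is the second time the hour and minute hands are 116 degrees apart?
At t minutes past 1:00, the hour hand is at 30 x 1 + 0.5t degrees and the minute hand is at 6t degrees.
The smaller angle between them is 116 degrees when |30H - 5.5t| = 116 or |30H - 5.5t| = 244.
With H = 1, solve 30 x 1 - 5.5t = +/- target for each target:
  t = (30 x 1 - 116) / 5.5 = -15.64 (outside (0, 60))
  t = (30 x 1 + 116) / 5.5 = 26.55
  t = (30 x 1 - 244) / 5.5 = -38.91 (outside (0, 60))
  t = (30 x 1 + 244) / 5.5 = 49.82
Valid solutions in (0, 60): {26.55, 49.82} minutes.
The second occurrence is t = 49.82 minutes.
The hands form a 116-degree angle at 49.82 minutes past 1:00.

Final answer: 49.82 minutes past 1:00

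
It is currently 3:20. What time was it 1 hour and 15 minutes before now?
Starting time: 3:20 = 200 total minutes past 12:00
Subtracting: 1 hour and 15 minutes = 75 minutes
200 - 75 = 125 minutes
= 2 hours and 5 minutes past 12:00 = 2:05

Final answer: 2:05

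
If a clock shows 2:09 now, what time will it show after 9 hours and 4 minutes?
Starting time: 2:09
Adding 4 minutes to 9 minutes: 9 + 4 = 13 minutes
Adding 9 hours: 2 + 9 = 11
Final time: 11:13

Final answer: 11:13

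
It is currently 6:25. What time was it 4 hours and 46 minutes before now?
Starting time: 6:25 = 385 total minutes past 12:00
Subtracting: 4 hours and 46 minutes = 286 minutes
385 - 286 = 99 minutes
= 1 hour and 39 minutes past 12:00 = 1:39

Final answer: 1:39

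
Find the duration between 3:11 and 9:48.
From 3:11 to 9:48:
(9 x 60 + 48) - (3 x 60 + 11) = 588 - 191 = 397 minutes
= 6 hours and 37 minutes

Final answer: 6 hours and 37 minutes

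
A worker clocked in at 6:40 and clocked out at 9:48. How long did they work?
From 6:40 to 9:48:
(9 x 60 + 48) - (6 x 60 + 40) = 588 - 400 = 188 minutes
= 3 hours and 8 minutes

Final answer: 3 hours and 8 minutes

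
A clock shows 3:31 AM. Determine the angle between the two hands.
Hour hand position: 3 x 30 + 31 x 0.5 = 105.5 degrees
Minute hand position: 31 x 6 = 186 degrees
Difference: |105.5 - 186| = 80.5 degrees
The angle between the hands is 80.5 degrees

Final answer: 80.5 degrees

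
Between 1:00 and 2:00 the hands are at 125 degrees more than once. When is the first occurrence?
At t minutes past 1:00, the hour hand is at 30 x 1 + 0.5t degrees and the minute hand is at 6t degrees.
The smaller angle between them is 125 degrees when |30H - 5.5t| = 125 or |30H - 5.5t| = 235.
With H = 1, solve 30 x 1 - 5.5t = +/- target for each target:
  t = (30 x 1 - 125) / 5.5 = -17.27 (outside (0, 60))
  t = (30 x 1 + 125) / 5.5 = 28.18
  t = (30 x 1 - 235) / 5.5 = -37.27 (outside (0, 60))
  t = (30 x 1 + 235) / 5.5 = 48.18
Valid solutions in (0, 60): {28.18, 48.18} minutes.
The first occurrence is t = 28.18 minutes.
The hands form a 125-degree angle at 28.18 minutes past 1:00.

Final answer: 28.18 minutes past 1:00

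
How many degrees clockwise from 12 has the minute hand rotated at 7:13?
The minute hand moves 6 degrees per minute.
At 7:13: 13 x 6 = 78 degrees

Final answer: 78 degrees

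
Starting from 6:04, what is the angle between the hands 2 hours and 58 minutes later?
First find the time 2 hours and 58 minutes after 6:04.
Total minutes: 6 x 60 + 4 + 2 x 60 + 58 = 542.
542 mod 720 = 542 minutes = 9:02.
Now compute the angle at 9:02:
Hour hand: 9 x 30 + 2 x 0.5 = 271 degrees
Minute hand: 2 x 6 = 12 degrees
Difference: |271 - 12| = 259 degrees
Smaller angle: 360 - 259 = 101 degrees

Final answer: 101 degrees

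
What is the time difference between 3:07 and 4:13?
From 3:07 to 4:13:
(4 x 60 + 13) - (3 x 60 + 7) = 253 - 187 = 66 minutes
= 1 hour and 6 minutes

Final answer: 1 hour and 6 minutes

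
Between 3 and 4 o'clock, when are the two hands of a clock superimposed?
The minute hand gains 5.5 degrees per minute on the hour hand.
At 3:00, the hour hand is at 90 degrees and the minute hand is at 0 degrees.
The gap is 90 degrees. Time to close: 90/5.5 = 60 x 3/11 = 16.36 minutes.
The hands overlap at 16.36 minutes past 3:00.

Final answer: 16.36 minutes past 3:00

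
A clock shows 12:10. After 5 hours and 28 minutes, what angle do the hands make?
First find the time 5 hours and 28 minutes after 12:10.
Total minutes: 12 x 60 + 10 + 5 x 60 + 28 = 1058.
1058 mod 720 = 338 minutes = 5:38.
Now compute the angle at 5:38:
Hour hand: 5 x 30 + 38 x 0.5 = 169 degrees
Minute hand: 38 x 6 = 228 degrees
Difference: |169 - 228| = 59 degrees
The angle is 59 degrees

Final answer: 59 degrees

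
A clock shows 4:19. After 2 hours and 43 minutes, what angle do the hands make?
First find the time 2 hours and 43 minutes after 4:19.
Total minutes: 4 x 60 + 19 + 2 x 60 + 43 = 422.
422 mod 720 = 422 minutes = 7:02.
Now compute the angle at 7:02:
Hour hand: 7 x 30 + 2 x 0.5 = 211 degrees
Minute hand: 2 x 6 = 12 degrees
Difference: |211 - 12| = 199 degrees
Smaller angle: 360 - 199 = 161 degrees

Final answer: 161 degrees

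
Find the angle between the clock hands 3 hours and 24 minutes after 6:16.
First find the time 3 hours and 24 minutes after 6:16.
Total minutes: 6 x 60 + 16 + 3 x 60 + 24 = 580.
580 mod 720 = 580 minutes = 9:40.
Now compute the angle at 9:40:
Hour hand: 9 x 30 + 40 x 0.5 = 290 degrees
Minute hand: 40 x 6 = 240 degrees
Difference: |290 - 240| = 50 degrees
The angle is 50 degrees

Final answer: 50 degrees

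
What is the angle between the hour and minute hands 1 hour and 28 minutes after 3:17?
First find the time 1 hour and 28 minutes after 3:17.
Total minutes: 3 x 60 + 17 + 1 x 60 + 28 = 285.
285 mod 720 = 285 minutes = 4:45.
Now compute the angle at 4:45:
Hour hand: 4 x 30 + 45 x 0.5 = 142.5 degrees
Minute hand: 45 x 6 = 270 degrees
Difference: |142.5 - 270| = 127.5 degrees
The angle is 127.5 degrees

Final answer: 127.5 degrees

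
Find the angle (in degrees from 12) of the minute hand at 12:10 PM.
The minute hand moves 6 degrees per minute.
At 12:10: 10 x 6 = 60 degrees

Final answer: 60 degrees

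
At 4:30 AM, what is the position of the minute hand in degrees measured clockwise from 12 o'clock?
The minute hand moves 6 degrees per minute.
At 4:30: 30 x 6 = 180 degrees

Final answer: 180 degrees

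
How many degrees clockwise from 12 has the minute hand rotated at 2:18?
The minute hand moves 6 degrees per minute.
At 2:18: 18 x 6 = 108 degrees

Final answer: 108 degrees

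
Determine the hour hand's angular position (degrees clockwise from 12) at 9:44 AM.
The hour hand moves 30 degrees per hour and 0.5 degrees per minute.
At 9:44: (9) x 30 + 44 x 0.5 = 270 + 22 = 292 degrees

Final answer: 292 degrees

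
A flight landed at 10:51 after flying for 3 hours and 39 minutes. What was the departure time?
Starting time: 10:51 = 651 total minutes past 12:00
Subtracting: 3 hours and 39 minutes = 219 minutes
651 - 219 = 432 minutes
= 7 hours and 12 minutes past 12:00 = 7:12

Final answer: 7:12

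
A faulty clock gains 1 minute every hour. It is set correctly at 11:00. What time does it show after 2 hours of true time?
For every 60 true minutes, the faulty clock advances 60 + 1 = 61 minutes.
True elapsed: 2 hours = 120 minutes.
Faulty clock advances: 120 x 61/60 = 122 minutes (drift: 2 minutes ahead).
Shown time: 11:00 + 122 minutes = 1:02.

Final answer: 1:02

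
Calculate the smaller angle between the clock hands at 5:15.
Hour hand position: 5 x 30 + 15 x 0.5 = 157.5 degrees
Minute hand position: 15 x 6 = 90 degrees
Difference: |157.5 - 90| = 67.5 degrees
The angle between the hands is 67.5 degrees

Final answer: 67.5 degrees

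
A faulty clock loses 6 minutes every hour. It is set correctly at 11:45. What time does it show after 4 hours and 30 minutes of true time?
For every 60 true minutes, the faulty clock advances 60 - 6 = 54 minutes.
True elapsed: 4 hours and 30 minutes = 270 minutes.
Faulty clock advances: 270 x 54/60 = 243 minutes (drift: 27 minutes behind).
Shown time: 11:45 + 243 minutes = 3:48.

Final answer: 3:48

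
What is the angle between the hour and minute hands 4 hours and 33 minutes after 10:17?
First find the time 4 hours and 33 minutes after 10:17.
Total minutes: 10 x 60 + 17 + 4 x 60 + 33 = 890.
890 mod 720 = 170 minutes = 2:50.
Now compute the angle at 2:50:
Hour hand: 2 x 30 + 50 x 0.5 = 85 degrees
Minute hand: 50 x 6 = 300 degrees
Difference: |85 - 300| = 215 degrees
Smaller angle: 360 - 215 = 145 degrees

Final answer: 145 degrees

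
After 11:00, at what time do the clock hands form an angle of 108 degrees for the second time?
At t minutes past 11:00, the hour hand is at 30 x 11 + 0.5t degrees and the minute hand is at 6t degrees.
The smaller angle between them is 108 degrees when |30H - 5.5t| = 108 or |30H - 5.5t| = 252.
With H = 11, solve 30 x 11 - 5.5t = +/- target for each target:
  t = (30 x 11 - 108) / 5.5 = 40.36
  t = (30 x 11 + 108) / 5.5 = 79.64 (outside (0, 60))
  t = (30 x 11 - 252) / 5.5 = 14.18
  t = (30 x 11 + 252) / 5.5 = 105.82 (outside (0, 60))
Valid solutions in (0, 60): {14.18, 40.36} minutes.
The second occurrence is t = 40.36 minutes.
The hands form a 108-degree angle at 40.36 minutes past 11:00.

Final answer: 40.36 minutes past 11:00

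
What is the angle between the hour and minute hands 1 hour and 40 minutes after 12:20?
First find the time 1 hour and 40 minutes after 12:20.
Total minutes: 12 x 60 + 20 + 1 x 60 + 40 = 840.
840 mod 720 = 120 minutes = 2:00.
Now compute the angle at 2:00:
Hour hand: 2 x 30 + 0 x 0.5 = 60 degrees
Minute hand: 0 x 6 = 0 degrees
Difference: |60 - 0| = 60 degrees
The angle is 60 degrees

Final answer: 60 degrees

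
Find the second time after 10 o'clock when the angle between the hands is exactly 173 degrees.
At t minutes past 10:00, the hour hand is at 30 x 10 + 0.5t degrees and the minute hand is at 6t degrees.
The smaller angle between them is 173 degrees when |30H - 5.5t| = 173 or |30H - 5.5t| = 187.
With H = 10, solve 30 x 10 - 5.5t = +/- target for each target:
  t = (30 x 10 - 173) / 5.5 = 23.09
  t = (30 x 10 + 173) / 5.5 = 86 (outside (0, 60))
  t = (30 x 10 - 187) / 5.5 = 20.55
  t = (30 x 10 + 187) / 5.5 = 88.55 (outside (0, 60))
Valid solutions in (0, 60): {20.55, 23.09} minutes.
The second occurrence is t = 23.09 minutes.
The hands form a 173-degree angle at 23.09 minutes past 10:00.

Final answer: 23.09 minutes past 10:00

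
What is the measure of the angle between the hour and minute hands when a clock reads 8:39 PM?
Hour hand position: 8 x 30 + 39 x 0.5 = 259.5 degrees
Minute hand position: 39 x 6 = 234 degrees
Difference: |259.5 - 234| = 25.5 degrees
The angle between the hands is 25.5 degrees

Final answer: 25.5 degrees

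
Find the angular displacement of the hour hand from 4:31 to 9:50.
The hour hand moves 0.5 degrees per minute.
Time elapsed: 9:50 - 4:31 = 319 minutes
Angular displacement: 319 x 0.5 = 159.5 degrees

Final answer: 159.5 degrees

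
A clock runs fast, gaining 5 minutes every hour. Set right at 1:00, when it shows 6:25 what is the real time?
For every 60 true minutes, the faulty clock advances 65 minutes, so 1 faulty-clock minute corresponds to 60/65 true minutes.
From 1:00 to 6:25 on the faulty dial is 325 minutes.
True elapsed: 325 x 60/65 = 300 minutes = 5 hours.
True time: 1:00 + 5 hours = 6:00.

Final answer: 6:00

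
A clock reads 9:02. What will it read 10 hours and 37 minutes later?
Starting time: 9:02
Adding 37 minutes to 2 minutes: 2 + 37 = 39 minutes
Adding 10 hours: 9 + 10 = 19 - 12 = 7
Final time: 7:39

Final answer: 7:39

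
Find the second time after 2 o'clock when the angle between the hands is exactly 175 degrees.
At t minutes past 2:00, the hour hand is at 30 x 2 + 0.5t degrees and the minute hand is at 6t degrees.
The smaller angle between them is 175 degrees when |30H - 5.5t| = 175 or |30H - 5.5t| = 185.
With H = 2, solve 30 x 2 - 5.5t = +/- target for each target:
  t = (30 x 2 - 175) / 5.5 = -20.91 (outside (0, 60))
  t = (30 x 2 + 175) / 5.5 = 42.73
  t = (30 x 2 - 185) / 5.5 = -22.73 (outside (0, 60))
  t = (30 x 2 + 185) / 5.5 = 44.55
Valid solutions in (0, 60): {42.73, 44.55} minutes.
The second occurrence is t = 44.55 minutes.
The hands form a 175-degree angle at 44.55 minutes past 2:00.

Final answer: 44.55 minutes past 2:00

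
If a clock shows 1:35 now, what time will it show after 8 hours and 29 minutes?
Starting time: 1:35
Adding 29 minutes to 35 minutes: 35 + 29 = 64 minutes = 1 hour and 4 minutes
Adding 8 hours: 1 + 8 + 1 (carry) = 10
Final time: 10:04

Final answer: 10:04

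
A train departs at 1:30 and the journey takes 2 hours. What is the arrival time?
Starting time: 1:30
Adding 0 minutes to 30 minutes: 30 + 0 = 30 minutes
Adding 2 hours: 1 + 2 = 3
Final time: 3:30

Final answer: 3:30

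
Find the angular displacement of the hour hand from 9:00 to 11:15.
The hour hand moves 0.5 degrees per minute.
Time elapsed: 11:15 - 9:00 = 135 minutes
Angular displacement: 135 x 0.5 = 67.5 degrees

Final answer: 67.5 degrees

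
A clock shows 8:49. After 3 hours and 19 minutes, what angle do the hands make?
First find the time 3 hours and 19 minutes after 8:49.
Total minutes: 8 x 60 + 49 + 3 x 60 + 19 = 728.
728 mod 720 = 8 minutes = 12:08.
Now compute the angle at 12:08:
Hour hand: 0 x 30 + 8 x 0.5 = 4 degrees
Minute hand: 8 x 6 = 48 degrees
Difference: |4 - 48| = 44 degrees
The angle is 44 degrees

Final answer: 44 degrees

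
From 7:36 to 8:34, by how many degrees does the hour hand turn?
The hour hand moves 0.5 degrees per minute.
Time elapsed: 8:34 - 7:36 = 58 minutes
Angular displacement: 58 x 0.5 = 29 degrees

Final answer: 29 degrees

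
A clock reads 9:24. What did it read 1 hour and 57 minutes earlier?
Starting time: 9:24 = 564 total minutes past 12:00
Subtracting: 1 hour and 57 minutes = 117 minutes
564 - 117 = 447 minutes
= 7 hours and 27 minutes past 12:00 = 7:27

Final answer: 7:27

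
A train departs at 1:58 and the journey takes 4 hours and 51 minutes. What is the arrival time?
Starting time: 1:58
Adding 51 minutes to 58 minutes: 58 + 51 = 109 minutes = 1 hour and 49 minutes
Adding 4 hours: 1 + 4 + 1 (carry) = 6
Final time: 6:49

Final answer: 6:49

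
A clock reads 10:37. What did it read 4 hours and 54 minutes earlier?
Starting time: 10:37 = 637 total minutes past 12:00
Subtracting: 4 hours and 54 minutes = 294 minutes
637 - 294 = 343 minutes
= 5 hours and 43 minutes past 12:00 = 5:43

Final answer: 5:43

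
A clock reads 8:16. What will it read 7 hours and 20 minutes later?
Starting time: 8:16
Adding 20 minutes to 16 minutes: 16 + 20 = 36 minutes
Adding 7 hours: 8 + 7 = 15 - 12 = 3
Final time: 3:36

Final answer: 3:36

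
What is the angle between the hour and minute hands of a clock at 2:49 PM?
Hour hand position: 2 x 30 + 49 x 0.5 = 84.5 degrees
Minute hand position: 49 x 6 = 294 degrees
Difference: |84.5 - 294| = 209.5 degrees
Since 209.5 > 180, the smaller angle is 360 - 209.5 = 150.5 degrees

Final answer: 150.5 degrees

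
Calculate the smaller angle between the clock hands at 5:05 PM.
Hour hand position: 5 x 30 + 5 x 0.5 = 152.5 degrees
Minute hand position: 5 x 6 = 30 degrees
Difference: |152.5 - 30| = 122.5 degrees
The angle between the hands is 122.5 degrees

Final answer: 122.5 degrees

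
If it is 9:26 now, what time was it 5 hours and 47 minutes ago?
Starting time: 9:26 = 566 total minutes past 12:00
Subtracting: 5 hours and 47 minutes = 347 minutes
566 - 347 = 219 minutes
= 3 hours and 39 minutes past 12:00 = 3:39

Final answer: 3:39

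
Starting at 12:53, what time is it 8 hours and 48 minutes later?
Starting time: 12:53
Adding 48 minutes to 53 minutes: 53 + 48 = 101 minutes = 1 hour and 41 minutes
Adding 8 hours: 12 + 8 + 1 (carry) = 21 - 12 = 9
Final time: 9:41

Final answer: 9:41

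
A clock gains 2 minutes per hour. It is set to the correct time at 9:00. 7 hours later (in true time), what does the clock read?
For every 60 true minutes, the faulty clock advances 60 + 2 = 62 minutes.
True elapsed: 7 hours = 420 minutes.
Faulty clock advances: 420 x 62/60 = 434 minutes (drift: 14 minutes ahead).
Shown time: 9:00 + 434 minutes = 4:14.

Final answer: 4:14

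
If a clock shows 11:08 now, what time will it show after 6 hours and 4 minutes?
Starting time: 11:08
Adding 4 minutes to 8 minutes: 8 + 4 = 12 minutes
Adding 6 hours: 11 + 6 = 17 - 12 = 5
Final time: 5:12

Final answer: 5:12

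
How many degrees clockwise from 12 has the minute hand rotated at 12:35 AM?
The minute hand moves 6 degrees per minute.
At 12:35: 35 x 6 = 210 degrees

Final answer: 210 degrees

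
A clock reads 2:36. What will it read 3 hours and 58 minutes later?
Starting time: 2:36
Adding 58 minutes to 36 minutes: 36 + 58 = 94 minutes = 1 hour and 34 minutes
Adding 3 hours: 2 + 3 + 1 (carry) = 6
Final time: 6:34

Final answer: 6:34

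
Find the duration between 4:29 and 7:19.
From 4:29 to 7:19:
(7 x 60 + 19) - (4 x 60 + 29) = 439 - 269 = 170 minutes
= 2 hours and 50 minutes

Final answer: 2 hours and 50 minutes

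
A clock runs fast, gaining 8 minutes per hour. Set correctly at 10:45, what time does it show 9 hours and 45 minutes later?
For every 60 true minutes, the faulty clock advances 60 + 8 = 68 minutes.
True elapsed: 9 hours and 45 minutes = 585 minutes.
Faulty clock advances: 585 x 68/60 = 663 minutes (drift: 78 minutes ahead).
Shown time: 10:45 + 663 minutes = 9:48.

Final answer: 9:48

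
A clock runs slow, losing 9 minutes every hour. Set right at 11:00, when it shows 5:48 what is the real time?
For every 60 true minutes, the faulty clock advances 51 minutes, so 1 faulty-clock minute corresponds to 60/51 true minutes.
From 11:00 to 5:48 on the faulty dial is 408 minutes.
True elapsed: 408 x 60/51 = 480 minutes = 8 hours.
True time: 11:00 + 8 hours = 7:00.

Final answer: 7:00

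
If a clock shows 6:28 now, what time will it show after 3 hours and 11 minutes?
Starting time: 6:28
Adding 11 minutes to 28 minutes: 28 + 11 = 39 minutes
Adding 3 hours: 6 + 3 = 9
Final time: 9:39

Final answer: 9:39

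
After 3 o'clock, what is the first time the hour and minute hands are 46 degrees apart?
At t minutes past 3:00, the hour hand is at 30 x 3 + 0.5t degrees and the minute hand is at 6t degrees.
The smaller angle between them is 46 degrees when |30H - 5.5t| = 46 or |30H - 5.5t| = 314.
With H = 3, solve 30 x 3 - 5.5t = +/- target for each target:
  t = (30 x 3 - 46) / 5.5 = 8
  t = (30 x 3 + 46) / 5.5 = 24.73
  t = (30 x 3 - 314) / 5.5 = -40.73 (outside (0, 60))
  t = (30 x 3 + 314) / 5.5 = 73.45 (outside (0, 60))
Valid solutions in (0, 60): {8, 24.73} minutes.
The first occurrence is t = 8 minutes.
The hands form a 46-degree angle at 8 minutes past 3:00.

Final answer: 8 minutes past 3:00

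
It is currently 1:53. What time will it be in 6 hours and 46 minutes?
Starting time: 1:53
Adding 46 minutes to 53 minutes: 53 + 46 = 99 minutes = 1 hour and 39 minutes
Adding 6 hours: 1 + 6 + 1 (carry) = 8
Final time: 8:39

Final answer: 8:39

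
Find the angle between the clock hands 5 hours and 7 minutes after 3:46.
First find the time 5 hours and 7 minutes after 3:46.
Total minutes: 3 x 60 + 46 + 5 x 60 + 7 = 533.
533 mod 720 = 533 minutes = 8:53.
Now compute the angle at 8:53:
Hour hand: 8 x 30 + 53 x 0.5 = 266.5 degrees
Minute hand: 53 x 6 = 318 degrees
Difference: |266.5 - 318| = 51.5 degrees
The angle is 51.5 degrees

Final answer: 51.5 degrees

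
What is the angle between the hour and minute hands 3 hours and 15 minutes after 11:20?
First find the time 3 hours and 15 minutes after 11:20.
Total minutes: 11 x 60 + 20 + 3 x 60 + 15 = 875.
875 mod 720 = 155 minutes = 2:35.
Now compute the angle at 2:35:
Hour hand: 2 x 30 + 35 x 0.5 = 77.5 degrees
Minute hand: 35 x 6 = 210 degrees
Difference: |77.5 - 210| = 132.5 degrees
The angle is 132.5 degrees

Final answer: 132.5 degrees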